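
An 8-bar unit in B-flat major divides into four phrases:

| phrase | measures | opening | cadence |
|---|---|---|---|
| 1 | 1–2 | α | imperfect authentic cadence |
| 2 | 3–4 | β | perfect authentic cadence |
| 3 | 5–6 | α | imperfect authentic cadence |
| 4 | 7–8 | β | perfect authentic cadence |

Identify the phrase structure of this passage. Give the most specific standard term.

repeated period

The cadence pattern IAC–PAC–IAC–PAC is weak–strong twice, and phrases 3–4 restate phrases 1–2: a period heard twice, not a double period (which would end weakly at phrase 2).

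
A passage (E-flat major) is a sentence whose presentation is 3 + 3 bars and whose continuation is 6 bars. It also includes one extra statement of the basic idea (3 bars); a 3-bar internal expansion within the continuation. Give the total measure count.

18 measures

Basic sentence: 3 + 3 + 6 = 12 bars.
12 (basic form) + 3 (extra statement) + 3 (internal expansion) = 18.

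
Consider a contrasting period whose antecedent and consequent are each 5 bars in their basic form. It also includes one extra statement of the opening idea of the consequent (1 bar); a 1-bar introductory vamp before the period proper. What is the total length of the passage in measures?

12 measures

Basic contrasting period: 5 + 5 = 10 bars.
10 (basic form) + 1 (extra statement) + 1 (introduction) = 12.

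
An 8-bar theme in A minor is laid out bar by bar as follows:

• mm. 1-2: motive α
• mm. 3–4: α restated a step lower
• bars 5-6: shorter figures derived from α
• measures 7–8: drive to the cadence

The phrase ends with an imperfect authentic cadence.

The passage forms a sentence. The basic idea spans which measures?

The presentation of a sentence is the basic idea (mm. 1-2) plus its repetition (mm. 3–4); the basic idea is therefore mm. 1–2.

measures 1–2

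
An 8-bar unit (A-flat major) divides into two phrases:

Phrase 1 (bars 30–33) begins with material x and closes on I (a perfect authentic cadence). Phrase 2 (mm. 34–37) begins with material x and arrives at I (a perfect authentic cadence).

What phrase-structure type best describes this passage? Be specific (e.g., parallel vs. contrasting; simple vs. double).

Both phrases have the same opening (x) and the same cadence (perfect authentic cadence): the second is a restatement, not a consequent, so this is a repeated phrase rather than a period.

repeated phrase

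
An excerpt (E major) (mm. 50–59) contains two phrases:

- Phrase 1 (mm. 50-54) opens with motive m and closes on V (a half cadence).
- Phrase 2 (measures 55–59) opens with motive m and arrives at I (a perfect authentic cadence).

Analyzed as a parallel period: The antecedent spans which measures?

The antecedent is the phrase ending with the weaker cadence (half cadence, phrase 1) and the consequent the one ending more conclusively (perfect authentic cadence, phrase 2); the antecedent is bars 50–54.

measures 50–54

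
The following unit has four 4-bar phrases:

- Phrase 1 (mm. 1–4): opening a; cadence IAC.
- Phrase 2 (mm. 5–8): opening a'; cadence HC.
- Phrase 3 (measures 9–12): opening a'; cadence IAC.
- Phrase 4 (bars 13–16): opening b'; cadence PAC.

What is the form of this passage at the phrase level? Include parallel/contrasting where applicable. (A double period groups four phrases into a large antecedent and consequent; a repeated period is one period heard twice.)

parallel double period

Four phrases in two halves: the first half (mm. 1–8) ends with a half cadence, the second (measures 9–16) with a perfect authentic cadence — a large antecedent–consequent pair, i.e. a double period.
Phrase 3 begins with the same material as phrase 1, making it parallel.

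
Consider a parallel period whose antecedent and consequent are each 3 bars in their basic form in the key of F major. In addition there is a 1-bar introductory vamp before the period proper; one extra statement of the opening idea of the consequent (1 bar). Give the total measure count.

Basic parallel period: 3 + 3 = 6 bars.
6 (basic form) + 1 (introduction) + 1 (extra statement) = 8.

8 measures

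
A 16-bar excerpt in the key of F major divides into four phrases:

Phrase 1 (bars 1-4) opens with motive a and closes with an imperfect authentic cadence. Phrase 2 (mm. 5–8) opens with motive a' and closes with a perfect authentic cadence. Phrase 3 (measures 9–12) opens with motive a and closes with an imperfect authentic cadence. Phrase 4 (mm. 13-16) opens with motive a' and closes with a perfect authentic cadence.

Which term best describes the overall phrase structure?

repeated period

The cadence pattern IAC–PAC–IAC–PAC is weak–strong twice, and phrases 3–4 restate phrases 1–2: a period heard twice, not a double period (which would end weakly at phrase 2).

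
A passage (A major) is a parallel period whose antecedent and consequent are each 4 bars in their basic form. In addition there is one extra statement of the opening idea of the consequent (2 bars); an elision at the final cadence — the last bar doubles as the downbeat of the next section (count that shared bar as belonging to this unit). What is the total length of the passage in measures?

10 measures

Basic parallel period: 4 + 4 = 8 bars.
8 (basic form) + 2 (extra statement) = 10.
The elision shares a bar with the next section but does not change this unit's count.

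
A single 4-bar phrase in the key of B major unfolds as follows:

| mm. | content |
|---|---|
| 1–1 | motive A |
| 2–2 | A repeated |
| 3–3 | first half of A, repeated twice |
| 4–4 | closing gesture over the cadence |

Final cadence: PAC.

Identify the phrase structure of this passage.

sentence

Basic idea (m. 1) + its repetition (m. 2) form the presentation; fragmentation and cadence (mm. 3–4) form the continuation — the 4-bar whole is a sentence.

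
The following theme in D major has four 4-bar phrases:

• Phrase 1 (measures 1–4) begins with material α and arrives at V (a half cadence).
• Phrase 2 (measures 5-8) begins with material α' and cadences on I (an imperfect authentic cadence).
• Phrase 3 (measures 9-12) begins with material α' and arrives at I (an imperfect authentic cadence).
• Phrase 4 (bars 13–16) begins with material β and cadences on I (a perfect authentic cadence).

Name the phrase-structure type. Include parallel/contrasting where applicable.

parallel double period

Four phrases in two halves: the first half (mm. 1-8) ends with an imperfect authentic cadence, the second (measures 9-16) with a perfect authentic cadence — a large antecedent–consequent pair, i.e. a double period.
Phrase 3 begins with the same material as phrase 1, making it parallel.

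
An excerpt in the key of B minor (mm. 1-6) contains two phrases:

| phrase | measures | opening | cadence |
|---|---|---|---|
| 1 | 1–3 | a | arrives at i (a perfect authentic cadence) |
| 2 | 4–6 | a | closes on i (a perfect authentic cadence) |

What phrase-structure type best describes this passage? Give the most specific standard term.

Both phrases have the same opening (a) and the same cadence (perfect authentic cadence): the second is a restatement, not a consequent, so this is a repeated phrase rather than a period.

repeated phrase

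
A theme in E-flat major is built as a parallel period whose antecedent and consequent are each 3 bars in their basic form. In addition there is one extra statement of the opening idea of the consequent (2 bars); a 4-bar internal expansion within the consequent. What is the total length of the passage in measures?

Basic parallel period: 3 + 3 = 6 bars.
6 (basic form) + 2 (extra statement) + 4 (internal expansion) = 12.

12 measures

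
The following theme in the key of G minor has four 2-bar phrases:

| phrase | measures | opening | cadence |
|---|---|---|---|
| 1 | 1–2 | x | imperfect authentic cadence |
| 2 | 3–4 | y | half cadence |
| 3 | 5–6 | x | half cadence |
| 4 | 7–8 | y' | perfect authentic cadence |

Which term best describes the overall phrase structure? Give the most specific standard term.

parallel double period

Four phrases in two halves: the first half (mm. 1-4) ends with a half cadence, the second (measures 5–8) with a perfect authentic cadence — a large antecedent–consequent pair, i.e. a double period.
Phrase 3 begins with the same material as phrase 1, making it parallel.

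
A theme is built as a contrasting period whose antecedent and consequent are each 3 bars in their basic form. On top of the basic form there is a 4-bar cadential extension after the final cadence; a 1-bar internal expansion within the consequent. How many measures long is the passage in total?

Basic contrasting period: 3 + 3 = 6 bars.
6 (basic form) + 4 (cadential extension) + 1 (internal expansion) = 11.

11 measures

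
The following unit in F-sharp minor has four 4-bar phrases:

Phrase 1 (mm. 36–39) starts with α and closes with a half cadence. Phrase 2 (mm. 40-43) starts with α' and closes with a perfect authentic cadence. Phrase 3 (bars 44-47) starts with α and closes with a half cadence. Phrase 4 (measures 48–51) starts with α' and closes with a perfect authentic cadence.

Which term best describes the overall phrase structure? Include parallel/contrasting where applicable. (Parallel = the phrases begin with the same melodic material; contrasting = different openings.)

The cadence pattern HC–PAC–HC–PAC is weak–strong twice, and phrases 3–4 restate phrases 1–2: a period heard twice, not a double period (which would end weakly at phrase 2).

repeated period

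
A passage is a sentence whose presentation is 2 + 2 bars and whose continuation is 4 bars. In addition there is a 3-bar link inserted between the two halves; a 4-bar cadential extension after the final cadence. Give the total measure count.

15 measures

Basic sentence: 2 + 2 + 4 = 8 bars.
8 (basic form) + 3 (link) + 4 (cadential extension) = 15.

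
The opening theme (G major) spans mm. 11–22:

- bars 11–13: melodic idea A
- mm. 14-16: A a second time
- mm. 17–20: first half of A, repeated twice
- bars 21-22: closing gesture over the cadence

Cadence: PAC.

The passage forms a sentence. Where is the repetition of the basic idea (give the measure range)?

measures 14–16

The presentation of a sentence is the basic idea (mm. 11–13) plus its repetition (bars 14–16); the repetition of the basic idea is therefore bars 14-16.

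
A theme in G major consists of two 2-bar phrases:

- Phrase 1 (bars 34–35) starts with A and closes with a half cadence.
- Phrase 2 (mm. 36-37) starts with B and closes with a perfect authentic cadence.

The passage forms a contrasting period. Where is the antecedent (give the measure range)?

measures 34–35

The antecedent is the phrase ending with the weaker cadence (half cadence, phrase 1) and the consequent the one ending more conclusively (perfect authentic cadence, phrase 2); the antecedent is mm. 34–35.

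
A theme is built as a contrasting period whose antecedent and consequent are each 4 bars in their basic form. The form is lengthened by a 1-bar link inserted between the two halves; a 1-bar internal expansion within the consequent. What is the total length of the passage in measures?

10 measures

Basic contrasting period: 4 + 4 = 8 bars.
8 (basic form) + 1 (link) + 1 (internal expansion) = 10.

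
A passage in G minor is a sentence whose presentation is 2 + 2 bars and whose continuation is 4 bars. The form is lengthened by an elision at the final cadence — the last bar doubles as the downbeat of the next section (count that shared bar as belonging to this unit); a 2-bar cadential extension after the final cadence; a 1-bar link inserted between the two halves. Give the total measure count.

11 measures

Basic sentence: 2 + 2 + 4 = 8 bars.
8 (basic form) + 2 (cadential extension) + 1 (link) = 11.
The elision shares a bar with the next section but does not change this unit's count.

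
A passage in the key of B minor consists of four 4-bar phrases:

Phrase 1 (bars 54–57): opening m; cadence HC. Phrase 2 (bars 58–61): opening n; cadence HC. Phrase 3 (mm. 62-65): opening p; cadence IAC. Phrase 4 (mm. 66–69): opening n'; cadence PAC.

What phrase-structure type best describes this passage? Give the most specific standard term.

contrasting double period

Four phrases in two halves: the first half (mm. 54–61) ends with a half cadence, the second (measures 62–69) with a perfect authentic cadence — a large antecedent–consequent pair, i.e. a double period.
Phrase 3 begins with different material from phrase 1, making it contrasting.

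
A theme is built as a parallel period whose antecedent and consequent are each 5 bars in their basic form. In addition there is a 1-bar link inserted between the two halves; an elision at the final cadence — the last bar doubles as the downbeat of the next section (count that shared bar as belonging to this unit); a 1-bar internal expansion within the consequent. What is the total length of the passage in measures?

12 measures

Basic parallel period: 5 + 5 = 10 bars.
10 (basic form) + 1 (link) + 1 (internal expansion) = 12.
The elision shares a bar with the next section but does not change this unit's count.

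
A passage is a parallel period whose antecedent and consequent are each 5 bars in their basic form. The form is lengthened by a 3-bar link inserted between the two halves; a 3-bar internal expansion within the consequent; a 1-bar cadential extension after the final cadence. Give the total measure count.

17 measures

Basic parallel period: 5 + 5 = 10 bars.
10 (basic form) + 3 (link) + 3 (internal expansion) + 1 (cadential extension) = 17.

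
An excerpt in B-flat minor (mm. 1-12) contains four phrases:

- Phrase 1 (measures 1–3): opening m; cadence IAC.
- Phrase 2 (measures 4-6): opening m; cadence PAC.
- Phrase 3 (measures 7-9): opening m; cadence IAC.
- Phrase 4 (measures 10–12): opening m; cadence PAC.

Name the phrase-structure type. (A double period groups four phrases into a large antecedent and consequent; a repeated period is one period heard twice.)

The cadence pattern IAC–PAC–IAC–PAC is weak–strong twice, and phrases 3–4 restate phrases 1–2: a period heard twice, not a double period (which would end weakly at phrase 2).

repeated period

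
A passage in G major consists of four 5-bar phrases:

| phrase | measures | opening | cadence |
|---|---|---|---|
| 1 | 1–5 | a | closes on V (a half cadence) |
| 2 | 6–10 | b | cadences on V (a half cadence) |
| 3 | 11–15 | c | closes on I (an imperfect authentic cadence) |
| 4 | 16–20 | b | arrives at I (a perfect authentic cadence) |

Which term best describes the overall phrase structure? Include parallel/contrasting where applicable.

contrasting double period

Four phrases in two halves: the first half (bars 1–10) ends with a half cadence, the second (mm. 11-20) with a perfect authentic cadence — a large antecedent–consequent pair, i.e. a double period.
Phrase 3 begins with different material from phrase 1, making it contrasting.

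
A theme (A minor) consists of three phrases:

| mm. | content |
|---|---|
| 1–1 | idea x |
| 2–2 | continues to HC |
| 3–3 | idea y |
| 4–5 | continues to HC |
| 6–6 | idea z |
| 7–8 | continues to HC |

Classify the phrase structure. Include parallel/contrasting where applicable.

phrase group

The final phrase closes with a half cadence, which is not stronger than the preceding half cadence; the 3 phrases lack an overall antecedent–consequent design and so form a phrase group.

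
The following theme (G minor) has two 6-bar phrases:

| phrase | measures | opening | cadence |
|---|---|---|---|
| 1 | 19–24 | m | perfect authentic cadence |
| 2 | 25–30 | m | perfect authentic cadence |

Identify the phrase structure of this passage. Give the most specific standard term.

repeated phrase

Both phrases have the same opening (m) and the same cadence (perfect authentic cadence): the second is a restatement, not a consequent, so this is a repeated phrase rather than a period.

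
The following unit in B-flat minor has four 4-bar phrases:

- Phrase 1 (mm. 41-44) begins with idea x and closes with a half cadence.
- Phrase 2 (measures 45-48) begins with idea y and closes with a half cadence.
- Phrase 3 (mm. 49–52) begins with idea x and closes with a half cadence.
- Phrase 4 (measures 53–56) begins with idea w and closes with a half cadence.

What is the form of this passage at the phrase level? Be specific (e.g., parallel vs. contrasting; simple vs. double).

Phrase 4 ends with a half cadence, no stronger than phrase 2's half cadence, so the four phrases do not form a double period; nor do phrases 3–4 duplicate 1–2, so it is not a repeated period. With no phrase reaching a conclusive cadence, the passage is a phrase group.

phrase group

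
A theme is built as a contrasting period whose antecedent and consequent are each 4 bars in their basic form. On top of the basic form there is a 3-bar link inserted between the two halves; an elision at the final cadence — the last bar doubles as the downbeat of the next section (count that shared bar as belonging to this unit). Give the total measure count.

11 measures

Basic contrasting period: 4 + 4 = 8 bars.
8 (basic form) + 3 (link) = 11.
The elision shares a bar with the next section but does not change this unit's count.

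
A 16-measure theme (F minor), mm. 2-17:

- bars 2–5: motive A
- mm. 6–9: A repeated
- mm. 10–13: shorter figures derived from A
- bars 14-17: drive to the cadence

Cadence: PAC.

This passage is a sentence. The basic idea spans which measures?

The presentation of a sentence is the basic idea (mm. 2–5) plus its repetition (measures 6–9); the basic idea is therefore measures 2–5.

measures 2–5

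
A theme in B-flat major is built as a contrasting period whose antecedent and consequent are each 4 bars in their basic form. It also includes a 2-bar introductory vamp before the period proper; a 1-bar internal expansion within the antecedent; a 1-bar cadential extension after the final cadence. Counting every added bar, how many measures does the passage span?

12 measures

Basic contrasting period: 4 + 4 = 8 bars.
8 (basic form) + 2 (introduction) + 1 (internal expansion) + 1 (cadential extension) = 12.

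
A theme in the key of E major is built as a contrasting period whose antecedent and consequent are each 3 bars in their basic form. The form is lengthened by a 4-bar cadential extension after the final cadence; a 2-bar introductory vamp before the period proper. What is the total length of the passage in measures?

Basic contrasting period: 3 + 3 = 6 bars.
6 (basic form) + 4 (cadential extension) + 2 (introduction) = 12.

12 measures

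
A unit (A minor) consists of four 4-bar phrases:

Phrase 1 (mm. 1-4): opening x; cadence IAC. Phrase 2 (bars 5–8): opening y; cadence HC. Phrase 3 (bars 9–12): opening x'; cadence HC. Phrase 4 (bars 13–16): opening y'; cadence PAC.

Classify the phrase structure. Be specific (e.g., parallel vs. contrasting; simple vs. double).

parallel double period

Four phrases in two halves: the first half (bars 1–8) ends with a half cadence, the second (measures 9–16) with a perfect authentic cadence — a large antecedent–consequent pair, i.e. a double period.
Phrase 3 begins with the same material as phrase 1, making it parallel.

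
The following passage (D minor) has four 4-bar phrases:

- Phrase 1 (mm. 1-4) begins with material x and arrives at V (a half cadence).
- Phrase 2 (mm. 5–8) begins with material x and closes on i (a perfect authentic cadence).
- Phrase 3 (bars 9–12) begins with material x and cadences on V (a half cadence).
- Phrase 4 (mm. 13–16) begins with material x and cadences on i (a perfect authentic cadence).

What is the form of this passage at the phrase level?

repeated period

The cadence pattern HC–PAC–HC–PAC is weak–strong twice, and phrases 3–4 restate phrases 1–2: a period heard twice, not a double period (which would end weakly at phrase 2).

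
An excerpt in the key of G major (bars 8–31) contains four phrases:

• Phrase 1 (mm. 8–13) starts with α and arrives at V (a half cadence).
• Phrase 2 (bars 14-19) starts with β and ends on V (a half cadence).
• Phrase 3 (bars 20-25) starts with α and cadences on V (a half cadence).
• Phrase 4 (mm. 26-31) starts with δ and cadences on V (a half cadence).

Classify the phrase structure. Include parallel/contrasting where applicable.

phrase group

Phrase 4 ends with a half cadence, no stronger than phrase 2's half cadence, so the four phrases do not form a double period; nor do phrases 3–4 duplicate 1–2, so it is not a repeated period. With no phrase reaching a conclusive cadence, the passage is a phrase group.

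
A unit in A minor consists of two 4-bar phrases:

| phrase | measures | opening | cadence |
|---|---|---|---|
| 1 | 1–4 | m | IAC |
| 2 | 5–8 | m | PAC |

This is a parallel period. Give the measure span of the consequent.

measures 5–8

The phrase ending with the weaker cadence (imperfect authentic cadence) is the antecedent; the one ending more conclusively (perfect authentic cadence) is the consequent. The consequent is measures 5–8.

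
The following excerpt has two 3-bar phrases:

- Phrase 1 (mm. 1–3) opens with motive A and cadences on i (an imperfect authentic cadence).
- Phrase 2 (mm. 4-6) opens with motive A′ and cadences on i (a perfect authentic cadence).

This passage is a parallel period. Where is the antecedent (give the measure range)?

measures 1–3

The antecedent is the phrase ending with the weaker cadence (imperfect authentic cadence, phrase 1) and the consequent the one ending more conclusively (perfect authentic cadence, phrase 2); the antecedent is bars 1–3.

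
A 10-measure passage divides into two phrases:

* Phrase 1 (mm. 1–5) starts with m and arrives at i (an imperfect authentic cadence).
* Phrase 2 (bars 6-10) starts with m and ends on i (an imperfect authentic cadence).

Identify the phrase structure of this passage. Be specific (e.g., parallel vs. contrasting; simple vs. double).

Both phrases have the same opening (m) and the same cadence (imperfect authentic cadence): the second is a restatement, not a consequent, so this is a repeated phrase rather than a period.

repeated phrase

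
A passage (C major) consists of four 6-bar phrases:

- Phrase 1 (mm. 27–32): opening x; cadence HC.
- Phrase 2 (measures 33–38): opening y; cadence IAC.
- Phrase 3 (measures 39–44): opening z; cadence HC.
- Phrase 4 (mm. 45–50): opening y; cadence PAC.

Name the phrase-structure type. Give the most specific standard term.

Four phrases in two halves: the first half (mm. 27-38) ends with an imperfect authentic cadence, the second (measures 39–50) with a perfect authentic cadence — a large antecedent–consequent pair, i.e. a double period.
Phrase 3 begins with different material from phrase 1, making it contrasting.

contrasting double period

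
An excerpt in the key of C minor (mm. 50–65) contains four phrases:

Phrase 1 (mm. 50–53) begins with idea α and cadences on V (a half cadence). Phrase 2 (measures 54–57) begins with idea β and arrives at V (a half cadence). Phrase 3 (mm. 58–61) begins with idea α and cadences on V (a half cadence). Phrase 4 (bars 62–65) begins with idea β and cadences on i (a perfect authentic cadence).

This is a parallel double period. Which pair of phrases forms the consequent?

phrases 3 and 4

In a double period the first pair of phrases (ending half cadence) is the large antecedent and the second pair (ending perfect authentic cadence) is the large consequent; the consequent is phrases 3 and 4.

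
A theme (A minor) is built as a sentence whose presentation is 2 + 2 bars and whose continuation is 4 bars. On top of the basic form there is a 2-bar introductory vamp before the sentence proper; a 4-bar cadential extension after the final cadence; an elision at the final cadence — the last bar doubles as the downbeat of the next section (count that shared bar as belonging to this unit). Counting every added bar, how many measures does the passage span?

Basic sentence: 2 + 2 + 4 = 8 bars.
8 (basic form) + 2 (introduction) + 4 (cadential extension) = 14.
The elision shares a bar with the next section but does not change this unit's count.

14 measures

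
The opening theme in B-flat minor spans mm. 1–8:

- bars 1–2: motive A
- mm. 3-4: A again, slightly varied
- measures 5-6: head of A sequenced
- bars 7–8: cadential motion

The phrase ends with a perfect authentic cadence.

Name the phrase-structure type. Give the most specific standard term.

sentence

Basic idea (mm. 1–2) + its repetition (bars 3-4) form the presentation; fragmentation and cadence (mm. 5–8) form the continuation — the 8-bar whole is a sentence.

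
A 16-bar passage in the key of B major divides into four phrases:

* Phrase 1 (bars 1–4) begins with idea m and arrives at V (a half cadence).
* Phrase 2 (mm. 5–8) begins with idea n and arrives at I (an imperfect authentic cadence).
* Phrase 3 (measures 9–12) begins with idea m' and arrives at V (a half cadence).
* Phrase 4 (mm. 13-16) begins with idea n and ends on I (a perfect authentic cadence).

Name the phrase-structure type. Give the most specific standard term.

parallel double period

Four phrases in two halves: the first half (mm. 1–8) ends with an imperfect authentic cadence, the second (measures 9–16) with a perfect authentic cadence — a large antecedent–consequent pair, i.e. a double period.
Phrase 3 begins with the same material as phrase 1, making it parallel.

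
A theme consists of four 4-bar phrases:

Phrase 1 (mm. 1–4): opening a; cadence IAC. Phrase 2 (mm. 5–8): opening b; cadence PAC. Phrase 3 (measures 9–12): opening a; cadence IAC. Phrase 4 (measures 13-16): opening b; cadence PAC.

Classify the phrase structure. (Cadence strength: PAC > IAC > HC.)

repeated period

The cadence pattern IAC–PAC–IAC–PAC is weak–strong twice, and phrases 3–4 restate phrases 1–2: a period heard twice, not a double period (which would end weakly at phrase 2).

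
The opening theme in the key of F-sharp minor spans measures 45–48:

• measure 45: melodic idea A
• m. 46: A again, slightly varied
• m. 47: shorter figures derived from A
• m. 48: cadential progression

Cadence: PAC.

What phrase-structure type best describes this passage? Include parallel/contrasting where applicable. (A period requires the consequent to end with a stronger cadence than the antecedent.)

sentence

Basic idea (m. 45) + its repetition (bar 46) form the presentation; fragmentation and cadence (measures 47–48) form the continuation — the 4-bar whole is a sentence.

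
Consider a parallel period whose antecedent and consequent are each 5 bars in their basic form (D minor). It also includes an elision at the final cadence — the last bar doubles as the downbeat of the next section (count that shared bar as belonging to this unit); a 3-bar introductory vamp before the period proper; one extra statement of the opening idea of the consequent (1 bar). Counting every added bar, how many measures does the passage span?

14 measures

Basic parallel period: 5 + 5 = 10 bars.
10 (basic form) + 3 (introduction) + 1 (extra statement) = 14.
The elision shares a bar with the next section but does not change this unit's count.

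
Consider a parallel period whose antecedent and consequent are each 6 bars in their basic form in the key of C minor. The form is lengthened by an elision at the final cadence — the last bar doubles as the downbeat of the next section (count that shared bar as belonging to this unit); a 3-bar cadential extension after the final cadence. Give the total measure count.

Basic parallel period: 6 + 6 = 12 bars.
12 (basic form) + 3 (cadential extension) = 15.
The elision shares a bar with the next section but does not change this unit's count.

15 measures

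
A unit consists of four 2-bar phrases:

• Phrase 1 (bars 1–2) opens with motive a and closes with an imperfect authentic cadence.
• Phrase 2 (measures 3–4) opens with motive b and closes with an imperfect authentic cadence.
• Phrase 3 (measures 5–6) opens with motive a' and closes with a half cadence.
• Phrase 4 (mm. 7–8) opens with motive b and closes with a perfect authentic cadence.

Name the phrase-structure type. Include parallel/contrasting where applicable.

parallel double period

Four phrases in two halves: the first half (bars 1–4) ends with an imperfect authentic cadence, the second (mm. 5–8) with a perfect authentic cadence — a large antecedent–consequent pair, i.e. a double period.
Phrase 3 begins with the same material as phrase 1, making it parallel.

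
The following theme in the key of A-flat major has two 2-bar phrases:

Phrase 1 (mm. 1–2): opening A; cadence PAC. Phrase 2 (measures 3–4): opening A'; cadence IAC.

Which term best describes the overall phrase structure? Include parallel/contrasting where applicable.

phrase group

The second phrase closes with an imperfect authentic cadence, which is not stronger than the first phrase's perfect authentic cadence; without a weak→strong cadential pair there is no antecedent–consequent relationship, so this is a phrase group rather than a period.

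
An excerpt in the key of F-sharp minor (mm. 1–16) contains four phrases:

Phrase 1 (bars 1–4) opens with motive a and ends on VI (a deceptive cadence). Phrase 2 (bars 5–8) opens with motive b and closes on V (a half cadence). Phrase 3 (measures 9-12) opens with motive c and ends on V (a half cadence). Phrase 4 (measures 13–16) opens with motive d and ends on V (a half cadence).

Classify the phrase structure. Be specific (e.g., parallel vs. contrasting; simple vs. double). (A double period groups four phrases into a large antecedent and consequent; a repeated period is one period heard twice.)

phrase group

Phrase 4 ends with a half cadence, no stronger than phrase 2's half cadence, so the four phrases do not form a double period; nor do phrases 3–4 duplicate 1–2, so it is not a repeated period. With no phrase reaching a conclusive cadence, the passage is a phrase group.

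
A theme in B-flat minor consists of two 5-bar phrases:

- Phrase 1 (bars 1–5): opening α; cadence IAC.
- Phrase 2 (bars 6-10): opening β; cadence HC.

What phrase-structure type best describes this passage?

phrase group

The second phrase closes with a half cadence, which is not stronger than the first phrase's imperfect authentic cadence; without a weak→strong cadential pair there is no antecedent–consequent relationship, so this is a phrase group rather than a period.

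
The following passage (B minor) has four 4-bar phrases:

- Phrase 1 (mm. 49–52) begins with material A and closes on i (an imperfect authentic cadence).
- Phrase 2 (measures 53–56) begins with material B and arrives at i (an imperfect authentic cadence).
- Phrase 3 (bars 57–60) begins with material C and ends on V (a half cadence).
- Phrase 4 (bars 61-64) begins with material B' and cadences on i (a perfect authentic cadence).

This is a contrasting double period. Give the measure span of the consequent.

In a double period the first pair of phrases (ending imperfect authentic cadence) is the large antecedent and the second pair (ending perfect authentic cadence) is the large consequent; the consequent is measures 57–64.

measures 57–64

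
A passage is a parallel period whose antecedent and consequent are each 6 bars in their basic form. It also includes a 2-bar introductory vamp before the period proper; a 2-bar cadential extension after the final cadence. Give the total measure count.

Basic parallel period: 6 + 6 = 12 bars.
12 (basic form) + 2 (introduction) + 2 (cadential extension) = 16.

16 measures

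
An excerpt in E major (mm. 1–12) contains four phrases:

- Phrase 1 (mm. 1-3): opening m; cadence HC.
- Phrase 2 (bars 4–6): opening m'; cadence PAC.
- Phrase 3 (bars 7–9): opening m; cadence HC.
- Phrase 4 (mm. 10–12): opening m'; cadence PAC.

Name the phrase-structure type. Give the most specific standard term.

repeated period

The cadence pattern HC–PAC–HC–PAC is weak–strong twice, and phrases 3–4 restate phrases 1–2: a period heard twice, not a double period (which would end weakly at phrase 2).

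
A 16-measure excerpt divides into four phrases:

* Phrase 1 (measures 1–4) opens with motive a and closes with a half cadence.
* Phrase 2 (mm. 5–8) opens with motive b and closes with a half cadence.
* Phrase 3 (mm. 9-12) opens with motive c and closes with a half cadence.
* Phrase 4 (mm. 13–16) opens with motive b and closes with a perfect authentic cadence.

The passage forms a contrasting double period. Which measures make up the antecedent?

In a double period the four phrases pair into a large antecedent (phrases 1–2, ending half cadence) and a large consequent (phrases 3–4, ending perfect authentic cadence). The antecedent spans mm. 1–8.

measures 1–8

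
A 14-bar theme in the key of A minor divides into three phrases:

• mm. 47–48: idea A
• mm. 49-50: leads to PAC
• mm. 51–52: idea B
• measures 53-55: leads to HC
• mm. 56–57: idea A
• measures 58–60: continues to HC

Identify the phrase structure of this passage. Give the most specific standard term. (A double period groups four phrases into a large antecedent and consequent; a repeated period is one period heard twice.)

phrase group

The final phrase closes with a half cadence, which is not stronger than the preceding half cadence; the 3 phrases lack an overall antecedent–consequent design and so form a phrase group.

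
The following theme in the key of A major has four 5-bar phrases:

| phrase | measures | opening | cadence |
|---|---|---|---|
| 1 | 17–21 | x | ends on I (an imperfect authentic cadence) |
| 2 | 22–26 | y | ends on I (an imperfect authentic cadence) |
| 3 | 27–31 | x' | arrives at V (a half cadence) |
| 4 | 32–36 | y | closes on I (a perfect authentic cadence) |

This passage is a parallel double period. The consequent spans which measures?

In a double period the four phrases pair into a large antecedent (phrases 1–2, ending imperfect authentic cadence) and a large consequent (phrases 3–4, ending perfect authentic cadence). The consequent spans measures 27-36.

measures 27–36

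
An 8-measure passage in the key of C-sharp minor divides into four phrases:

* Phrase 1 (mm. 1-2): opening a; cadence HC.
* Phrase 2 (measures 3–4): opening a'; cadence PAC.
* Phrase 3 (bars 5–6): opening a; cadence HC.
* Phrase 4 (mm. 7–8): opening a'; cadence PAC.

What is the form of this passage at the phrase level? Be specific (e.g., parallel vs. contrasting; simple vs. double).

The cadence pattern HC–PAC–HC–PAC is weak–strong twice, and phrases 3–4 restate phrases 1–2: a period heard twice, not a double period (which would end weakly at phrase 2).

repeated period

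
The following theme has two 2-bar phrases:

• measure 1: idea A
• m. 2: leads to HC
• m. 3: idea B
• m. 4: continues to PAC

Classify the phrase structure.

Phrase 1 ends with a half cadence (weaker) and phrase 2 with a perfect authentic cadence (stronger): antecedent + consequent = a period.
The two phrases open with different material (A / B), so the period is contrasting.

contrasting period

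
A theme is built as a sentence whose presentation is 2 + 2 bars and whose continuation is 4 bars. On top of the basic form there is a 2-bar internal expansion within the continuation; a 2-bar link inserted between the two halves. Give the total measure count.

Basic sentence: 2 + 2 + 4 = 8 bars.
8 (basic form) + 2 (internal expansion) + 2 (link) = 12.

12 measures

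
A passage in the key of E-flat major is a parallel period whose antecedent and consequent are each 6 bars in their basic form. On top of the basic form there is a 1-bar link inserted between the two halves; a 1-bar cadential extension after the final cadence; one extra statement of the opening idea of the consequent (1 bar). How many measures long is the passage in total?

15 measures

Basic parallel period: 6 + 6 = 12 bars.
12 (basic form) + 1 (link) + 1 (cadential extension) + 1 (extra statement) = 15.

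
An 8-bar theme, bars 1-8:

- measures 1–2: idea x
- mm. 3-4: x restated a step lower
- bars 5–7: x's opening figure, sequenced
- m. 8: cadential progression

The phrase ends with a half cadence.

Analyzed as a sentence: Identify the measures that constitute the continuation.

measures 5–8

After the presentation (bars 1-4), the continuation covers the fragmentation through the cadence: mm. 5–8.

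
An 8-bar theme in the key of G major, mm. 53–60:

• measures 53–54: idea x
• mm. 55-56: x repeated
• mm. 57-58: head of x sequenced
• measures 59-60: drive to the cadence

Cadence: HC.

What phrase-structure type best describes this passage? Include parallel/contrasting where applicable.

sentence

Basic idea (bars 53–54) + its repetition (measures 55–56) form the presentation; fragmentation and cadence (measures 57–60) form the continuation — the 8-bar whole is a sentence.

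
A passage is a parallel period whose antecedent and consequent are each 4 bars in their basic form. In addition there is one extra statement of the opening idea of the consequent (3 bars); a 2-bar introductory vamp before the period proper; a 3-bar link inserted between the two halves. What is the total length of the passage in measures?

Basic parallel period: 4 + 4 = 8 bars.
8 (basic form) + 3 (extra statement) + 2 (introduction) + 3 (link) = 16.

16 measures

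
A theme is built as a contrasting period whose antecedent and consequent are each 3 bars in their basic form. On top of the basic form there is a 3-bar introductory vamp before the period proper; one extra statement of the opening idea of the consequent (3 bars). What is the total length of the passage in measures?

Basic contrasting period: 3 + 3 = 6 bars.
6 (basic form) + 3 (introduction) + 3 (extra statement) = 12.

12 measures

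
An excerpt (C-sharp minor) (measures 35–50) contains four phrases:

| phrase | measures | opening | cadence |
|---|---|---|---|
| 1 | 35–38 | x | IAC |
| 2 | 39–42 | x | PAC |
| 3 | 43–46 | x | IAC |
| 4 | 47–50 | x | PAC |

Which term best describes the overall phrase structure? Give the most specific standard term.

repeated period

The cadence pattern IAC–PAC–IAC–PAC is weak–strong twice, and phrases 3–4 restate phrases 1–2: a period heard twice, not a double period (which would end weakly at phrase 2).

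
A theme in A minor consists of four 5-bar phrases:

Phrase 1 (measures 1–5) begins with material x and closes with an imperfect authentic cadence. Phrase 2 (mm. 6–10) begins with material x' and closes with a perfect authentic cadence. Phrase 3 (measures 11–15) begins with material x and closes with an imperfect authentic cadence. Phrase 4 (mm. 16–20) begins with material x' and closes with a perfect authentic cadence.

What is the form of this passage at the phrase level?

The cadence pattern IAC–PAC–IAC–PAC is weak–strong twice, and phrases 3–4 restate phrases 1–2: a period heard twice, not a double period (which would end weakly at phrase 2).

repeated period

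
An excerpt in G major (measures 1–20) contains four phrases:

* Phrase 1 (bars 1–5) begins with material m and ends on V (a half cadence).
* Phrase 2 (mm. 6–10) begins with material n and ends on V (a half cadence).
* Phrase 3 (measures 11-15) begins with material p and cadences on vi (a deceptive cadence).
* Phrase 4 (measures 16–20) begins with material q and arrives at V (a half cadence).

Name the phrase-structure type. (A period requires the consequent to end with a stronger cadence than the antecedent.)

phrase group

Phrase 4 ends with a half cadence, no stronger than phrase 2's half cadence, so the four phrases do not form a double period; nor do phrases 3–4 duplicate 1–2, so it is not a repeated period. With no phrase reaching a conclusive cadence, the passage is a phrase group.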